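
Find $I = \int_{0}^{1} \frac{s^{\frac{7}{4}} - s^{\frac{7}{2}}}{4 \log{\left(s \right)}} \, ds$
$- \frac{\log{\left(3 \right)}}{2} - \frac{\log{\left(2 \right)}}{4} + \frac{\log{\left(11 \right)}}{4}$

Consider the one-parameter family: let $I(a) = \int_{0}^{1} \frac{- s^{\frac{7}{2}} + s^{a}}{4 \log{\left(s \right)}} \, ds$.

Since $\dfrac{\partial}{\partial a}\,s^{a} = s^{a} \ln s$, the $\ln s$ in the denominator cancels and
$$\frac{dI}{da} = \int_{0}^{1} \frac{1}{4} s^{a} \, ds = \frac{1}{4} \left[\frac{s^{a+1}}{a+1}\right]_0^1 = \frac{1}{4 \left(a + 1\right)}.$$

Integrating with respect to $a$ gives $I(a) = \frac{\log{\left(a + 1 \right)}}{4} - \frac{\log{\left(3 \right)}}{2} + \frac{\log{\left(2 \right)}}{4} + C$.

At $a = \frac{7}{2}$ the integrand is identically $0$, so $I(\frac{7}{2}) = 0$. The closed form gives $0$, hence $C = 0$.

Setting $a = \frac{7}{4}$:
$$I = - \frac{\log{\left(3 \right)}}{2} - \frac{\log{\left(2 \right)}}{4} + \frac{\log{\left(11 \right)}}{4}.$$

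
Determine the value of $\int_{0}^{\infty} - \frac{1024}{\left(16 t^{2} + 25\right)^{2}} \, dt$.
$- \frac{64 \pi}{125}$

Recall the elementary integral
$$J(a) = \int_{0}^{\infty} - \frac{4}{a^{2} + t^{2}} \, dt = - \frac{2 \pi}{a}.$$

Differentiating under the integral sign with respect to $a$,
$$\frac{dJ}{da} = \int_{0}^{\infty} \frac{8 a}{\left(a^{2} + t^{2}\right)^{2}} \, dt = \frac{2 \pi}{a^{2}},$$
so $\int_{0}^{\infty} - \frac{4}{\left(a^{2} + t^{2}\right)^{2}} \, dt = - \frac{\pi}{a^{3}}$.

Setting $a = \frac{5}{4}$:
$$I = - \frac{64 \pi}{125}.$$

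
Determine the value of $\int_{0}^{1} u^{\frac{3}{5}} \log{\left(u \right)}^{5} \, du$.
$- \frac{234375}{32768}$

Start from the elementary integral
$$J(a) = \int_{0}^{1} u^{a} \, du = \frac{1}{a + 1}.$$

Differentiating under the integral sign brings down a factor of $\ln u$:
$$\frac{dJ}{da} = \int_{0}^{1} u^{a} \log{\left(u \right)} \, du = - \frac{1}{\left(a + 1\right)^{2}}.$$

Repeating $5$ times in total — each differentiation brings down another $\ln u$ — gives
$$\frac{d^{5}J}{da^{5}} = \int_{0}^{1} u^{a} \log{\left(u \right)}^{5} \, du = - \frac{120}{\left(a + 1\right)^{6}},$$
and the integrand here is exactly the target integrand, so $I = - \frac{120}{\left(a + 1\right)^{6}}$.

Setting $a = \frac{3}{5}$:
$$I = - \frac{234375}{32768}.$$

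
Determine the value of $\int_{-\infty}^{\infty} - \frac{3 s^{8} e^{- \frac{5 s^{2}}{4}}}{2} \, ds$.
$- \frac{1008 \sqrt{5} \sqrt{\pi}}{625}$

Consider the simpler parametrised integral
$$J(a) = \int_{-\infty}^{\infty} - \frac{3 e^{- a s^{2}}}{2} \, ds = - \frac{3 \sqrt{\pi}}{2 \sqrt{a}}.$$

Differentiating under the integral sign brings down a factor of $(-s^2)$:
$$\frac{dJ}{da} = \int_{-\infty}^{\infty} \frac{3 s^{2} e^{- a s^{2}}}{2} \, ds = \frac{3 \sqrt{\pi}}{4 a^{\frac{3}{2}}}.$$

Repeating $4$ times in total — each differentiation brings down another $(-s^2)$ — gives
$$\frac{d^{4}J}{da^{4}} = \int_{-\infty}^{\infty} - \frac{3 s^{8} e^{- a s^{2}}}{2} \, ds = - \frac{315 \sqrt{\pi}}{32 a^{\frac{9}{2}}},$$
and the integrand here is exactly the target integrand, so $I = - \frac{315 \sqrt{\pi}}{32 a^{\frac{9}{2}}}$.

Setting $a = \frac{5}{4}$:
$$I = - \frac{1008 \sqrt{5} \sqrt{\pi}}{625}.$$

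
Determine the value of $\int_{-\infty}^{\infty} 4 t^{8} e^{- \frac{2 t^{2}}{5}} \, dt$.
$\frac{65625 \sqrt{10} \sqrt{\pi}}{128}$

Start from the elementary integral
$$J(a) = \int_{-\infty}^{\infty} 4 e^{- a t^{2}} \, dt = \frac{4 \sqrt{\pi}}{\sqrt{a}}.$$

Differentiating under the integral sign brings down a factor of $(-t^2)$:
$$\frac{dJ}{da} = \int_{-\infty}^{\infty} - 4 t^{2} e^{- a t^{2}} \, dt = - \frac{2 \sqrt{\pi}}{a^{\frac{3}{2}}}.$$

Repeating $4$ times in total — each differentiation brings down another $(-t^2)$ — gives
$$\frac{d^{4}J}{da^{4}} = \int_{-\infty}^{\infty} 4 t^{8} e^{- a t^{2}} \, dt = \frac{105 \sqrt{\pi}}{4 a^{\frac{9}{2}}},$$
and the integrand here is exactly the target integrand, so $I = \frac{105 \sqrt{\pi}}{4 a^{\frac{9}{2}}}$.

Setting $a = \frac{2}{5}$:
$$I = \frac{65625 \sqrt{10} \sqrt{\pi}}{128}.$$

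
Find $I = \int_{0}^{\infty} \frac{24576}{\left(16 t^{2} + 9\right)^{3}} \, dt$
$\frac{128 \pi}{27}$

Start from the standard arctangent integral
$$J(a) = \int_{0}^{\infty} \frac{6}{a^{2} + t^{2}} \, dt = \frac{3 \pi}{a}.$$

Differentiating under the integral sign with respect to $a$,
$$\frac{dJ}{da} = \int_{0}^{\infty} - \frac{12 a}{\left(a^{2} + t^{2}\right)^{2}} \, dt = - \frac{3 \pi}{a^{2}},$$
so $\int_{0}^{\infty} \frac{6}{\left(a^{2} + t^{2}\right)^{2}} \, dt = \frac{3 \pi}{2 a^{3}}$.

Repeating — each differentiation of $1/(t^2+a^2)^j$ produces $-2ja/(t^2+a^2)^{j+1}$ — and dividing through by $-2ja$ at each step yields, after $2$ differentiations in total,
$$\int_{0}^{\infty} \frac{6}{\left(a^{2} + t^{2}\right)^{3}} \, dt = \frac{9 \pi}{8 a^{5}}.$$

Setting $a = \frac{3}{4}$:
$$I = \frac{128 \pi}{27}.$$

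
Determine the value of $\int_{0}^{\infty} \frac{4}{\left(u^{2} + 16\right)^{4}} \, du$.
$\frac{5 \pi}{131072}$

Recall the elementary integral
$$J(a) = \int_{0}^{\infty} \frac{4}{a^{2} + u^{2}} \, du = \frac{2 \pi}{a}.$$

Differentiating under the integral sign with respect to $a$,
$$\frac{dJ}{da} = \int_{0}^{\infty} - \frac{8 a}{\left(a^{2} + u^{2}\right)^{2}} \, du = - \frac{2 \pi}{a^{2}},$$
so $\int_{0}^{\infty} \frac{4}{\left(a^{2} + u^{2}\right)^{2}} \, du = \frac{\pi}{a^{3}}$.

Repeating — each differentiation of $1/(u^2+a^2)^j$ produces $-2ja/(u^2+a^2)^{j+1}$ — and dividing through by $-2ja$ at each step yields, after $3$ differentiations in total,
$$\int_{0}^{\infty} \frac{4}{\left(a^{2} + u^{2}\right)^{4}} \, du = \frac{5 \pi}{8 a^{7}}.$$

Setting $a = 4$:
$$I = \frac{5 \pi}{131072}.$$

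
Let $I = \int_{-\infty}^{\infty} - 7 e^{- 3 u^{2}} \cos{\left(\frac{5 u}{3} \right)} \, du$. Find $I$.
$- \frac{7 \sqrt{3} \sqrt{\pi}}{3 e^{\frac{25}{108}}}$

Treat the cosine frequency as a parameter and define $I(b) = \int_{-\infty}^{\infty} - 7 e^{- 3 u^{2}} \cos{\left(b u \right)} \, du$.

Differentiating under the integral sign,
$$I'(b) = \int_{-\infty}^{\infty} 7 u e^{- 3 u^{2}} \sin{\left(b u \right)} \, du.$$

Integrate $\int_{-\infty}^{\infty} u \sin(b u)\, e^{- 3 u^{2}}\, du$ by parts with $w = \sin(b u)$ and $dv = u\, e^{- 3 u^{2}}\, du$, giving $v = - \frac{e^{- 3 u^{2}}}{6}$. The boundary term vanishes and
$$\int_{-\infty}^{\infty} u \sin(b u)\, e^{- 3 u^{2}}\, du = \frac{b}{6} \int_{-\infty}^{\infty} \cos(b u)\, e^{- 3 u^{2}}\, du,$$
so $I'(b) = - \frac{b}{6}\, I(b)$.

This is a separable first-order ODE; solving with the initial condition $I(0) = \int_{-\infty}^{\infty} - 7 e^{- 3 u^{2}}\,du = - \frac{7 \sqrt{3} \sqrt{\pi}}{3}$ gives
$$I(b) = - \frac{7 \sqrt{3} \sqrt{\pi} e^{- \frac{b^{2}}{12}}}{3}.$$

Setting $b = \frac{5}{3}$:
$$I = - \frac{7 \sqrt{3} \sqrt{\pi}}{3 e^{\frac{25}{108}}}.$$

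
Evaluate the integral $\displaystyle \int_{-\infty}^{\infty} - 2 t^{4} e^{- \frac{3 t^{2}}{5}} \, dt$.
$- \frac{25 \sqrt{15} \sqrt{\pi}}{18}$

Begin with the known integral
$$J(a) = \int_{-\infty}^{\infty} - 2 e^{- a t^{2}} \, dt = - \frac{2 \sqrt{\pi}}{\sqrt{a}}.$$

Differentiating under the integral sign brings down a factor of $(-t^2)$:
$$\frac{dJ}{da} = \int_{-\infty}^{\infty} 2 t^{2} e^{- a t^{2}} \, dt = \frac{\sqrt{\pi}}{a^{\frac{3}{2}}}.$$

Repeating twice in total — each differentiation brings down another $(-t^2)$ — gives
$$\frac{d^{2}J}{da^{2}} = \int_{-\infty}^{\infty} - 2 t^{4} e^{- a t^{2}} \, dt = - \frac{3 \sqrt{\pi}}{2 a^{\frac{5}{2}}},$$
and the integrand here is exactly the target integrand, so $I = - \frac{3 \sqrt{\pi}}{2 a^{\frac{5}{2}}}$.

Setting $a = \frac{3}{5}$:
$$I = - \frac{25 \sqrt{15} \sqrt{\pi}}{18}.$$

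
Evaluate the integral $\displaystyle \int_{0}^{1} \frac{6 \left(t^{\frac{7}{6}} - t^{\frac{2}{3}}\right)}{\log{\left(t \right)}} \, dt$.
$\log{\left(\frac{4826809}{1000000} \right)}$

Replace the exponent $\frac{7}{6}$ by a parameter $a$: let $I(a) = \int_{0}^{1} \frac{6 \left(- t^{\frac{2}{3}} + t^{a}\right)}{\log{\left(t \right)}} \, dt$.

Since $\dfrac{\partial}{\partial a}\,t^{a} = t^{a} \ln t$, the $\ln t$ in the denominator cancels and
$$\frac{dI}{da} = \int_{0}^{1} 6 t^{a} \, dt = 6 \left[\frac{t^{a+1}}{a+1}\right]_0^1 = \frac{6}{a + 1}.$$

Integrating with respect to $a$ gives $I(a) = \log{\left(\frac{729 \left(a + 1\right)^{6}}{15625} \right)} + C$.

At $a = \frac{2}{3}$ the integrand is identically $0$, so $I(\frac{2}{3}) = 0$. The closed form gives $0$, hence $C = 0$.

Setting $a = \frac{7}{6}$:
$$I = \log{\left(\frac{4826809}{1000000} \right)}.$$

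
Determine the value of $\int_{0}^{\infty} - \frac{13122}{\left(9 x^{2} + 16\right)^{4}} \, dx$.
$- \frac{10935 \pi}{262144}$

Begin with the known result
$$J(a) = \int_{0}^{\infty} - \frac{2}{a^{2} + x^{2}} \, dx = - \frac{\pi}{a}.$$

Differentiating under the integral sign with respect to $a$,
$$\frac{dJ}{da} = \int_{0}^{\infty} \frac{4 a}{\left(a^{2} + x^{2}\right)^{2}} \, dx = \frac{\pi}{a^{2}},$$
so $\int_{0}^{\infty} - \frac{2}{\left(a^{2} + x^{2}\right)^{2}} \, dx = - \frac{\pi}{2 a^{3}}$.

Repeating — each differentiation of $1/(x^2+a^2)^j$ produces $-2ja/(x^2+a^2)^{j+1}$ — and dividing through by $-2ja$ at each step yields, after $3$ differentiations in total,
$$\int_{0}^{\infty} - \frac{2}{\left(a^{2} + x^{2}\right)^{4}} \, dx = - \frac{5 \pi}{16 a^{7}}.$$

Setting $a = \frac{4}{3}$:
$$I = - \frac{10935 \pi}{262144}.$$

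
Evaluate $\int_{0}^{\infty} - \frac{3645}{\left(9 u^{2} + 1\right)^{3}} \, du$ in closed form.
$- \frac{3645 \pi}{16}$

Recall the elementary integral
$$J(a) = \int_{0}^{\infty} - \frac{5}{a^{2} + u^{2}} \, du = - \frac{5 \pi}{2 a}.$$

Differentiating under the integral sign with respect to $a$,
$$\frac{dJ}{da} = \int_{0}^{\infty} \frac{10 a}{\left(a^{2} + u^{2}\right)^{2}} \, du = \frac{5 \pi}{2 a^{2}},$$
so $\int_{0}^{\infty} - \frac{5}{\left(a^{2} + u^{2}\right)^{2}} \, du = - \frac{5 \pi}{4 a^{3}}$.

Repeating — each differentiation of $1/(u^2+a^2)^j$ produces $-2ja/(u^2+a^2)^{j+1}$ — and dividing through by $-2ja$ at each step yields, after $2$ differentiations in total,
$$\int_{0}^{\infty} - \frac{5}{\left(a^{2} + u^{2}\right)^{3}} \, du = - \frac{15 \pi}{16 a^{5}}.$$

Setting $a = \frac{1}{3}$:
$$I = - \frac{3645 \pi}{16}.$$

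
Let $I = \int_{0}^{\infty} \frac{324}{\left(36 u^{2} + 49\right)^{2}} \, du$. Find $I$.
$\frac{27 \pi}{686}$

Recall the elementary integral
$$J(a) = \int_{0}^{\infty} \frac{1}{4 \left(a^{2} + u^{2}\right)} \, du = \frac{\pi}{8 a}.$$

Differentiating under the integral sign with respect to $a$,
$$\frac{dJ}{da} = \int_{0}^{\infty} - \frac{a}{2 \left(a^{2} + u^{2}\right)^{2}} \, du = - \frac{\pi}{8 a^{2}},$$
so $\int_{0}^{\infty} \frac{1}{4 \left(a^{2} + u^{2}\right)^{2}} \, du = \frac{\pi}{16 a^{3}}$.

Setting $a = \frac{7}{6}$:
$$I = \frac{27 \pi}{686}.$$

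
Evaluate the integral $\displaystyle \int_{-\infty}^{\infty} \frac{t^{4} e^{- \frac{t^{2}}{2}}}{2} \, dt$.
$\frac{3 \sqrt{2} \sqrt{\pi}}{2}$

Begin with the known integral
$$J(a) = \int_{-\infty}^{\infty} \frac{e^{- a t^{2}}}{2} \, dt = \frac{\sqrt{\pi}}{2 \sqrt{a}}.$$

Differentiating under the integral sign brings down a factor of $(-t^2)$:
$$\frac{dJ}{da} = \int_{-\infty}^{\infty} - \frac{t^{2} e^{- a t^{2}}}{2} \, dt = - \frac{\sqrt{\pi}}{4 a^{\frac{3}{2}}}.$$

Repeating twice in total — each differentiation brings down another $(-t^2)$ — gives
$$\frac{d^{2}J}{da^{2}} = \int_{-\infty}^{\infty} \frac{t^{4} e^{- a t^{2}}}{2} \, dt = \frac{3 \sqrt{\pi}}{8 a^{\frac{5}{2}}},$$
and the integrand here is exactly the target integrand, so $I = \frac{3 \sqrt{\pi}}{8 a^{\frac{5}{2}}}$.

Setting $a = \frac{1}{2}$:
$$I = \frac{3 \sqrt{2} \sqrt{\pi}}{2}.$$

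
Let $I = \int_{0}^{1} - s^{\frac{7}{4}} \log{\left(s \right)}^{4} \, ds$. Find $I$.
$- \frac{24576}{161051}$

Begin with the known integral
$$J(a) = \int_{0}^{1} - s^{a} \, ds = - \frac{1}{a + 1}.$$

Differentiating under the integral sign brings down a factor of $\ln s$:
$$\frac{dJ}{da} = \int_{0}^{1} - s^{a} \log{\left(s \right)} \, ds = \frac{1}{\left(a + 1\right)^{2}}.$$

Repeating $4$ times in total — each differentiation brings down another $\ln s$ — gives
$$\frac{d^{4}J}{da^{4}} = \int_{0}^{1} - s^{a} \log{\left(s \right)}^{4} \, ds = - \frac{24}{\left(a + 1\right)^{5}},$$
and the integrand here is exactly the target integrand, so $I = - \frac{24}{\left(a + 1\right)^{5}}$.

Setting $a = \frac{7}{4}$:
$$I = - \frac{24576}{161051}.$$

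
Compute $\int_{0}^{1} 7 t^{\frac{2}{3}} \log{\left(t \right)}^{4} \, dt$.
$\frac{40824}{3125}$

Start from the elementary integral
$$J(a) = \int_{0}^{1} 7 t^{a} \, dt = \frac{7}{a + 1}.$$

Differentiating under the integral sign brings down a factor of $\ln t$:
$$\frac{dJ}{da} = \int_{0}^{1} 7 t^{a} \log{\left(t \right)} \, dt = - \frac{7}{\left(a + 1\right)^{2}}.$$

Repeating $4$ times in total — each differentiation brings down another $\ln t$ — gives
$$\frac{d^{4}J}{da^{4}} = \int_{0}^{1} 7 t^{a} \log{\left(t \right)}^{4} \, dt = \frac{168}{\left(a + 1\right)^{5}},$$
and the integrand here is exactly the target integrand, so $I = \frac{168}{\left(a + 1\right)^{5}}$.

Setting $a = \frac{2}{3}$:
$$I = \frac{40824}{3125}.$$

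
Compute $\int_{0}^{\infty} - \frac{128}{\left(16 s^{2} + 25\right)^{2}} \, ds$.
$- \frac{8 \pi}{125}$

Begin with the known result
$$J(a) = \int_{0}^{\infty} - \frac{1}{2 \left(a^{2} + s^{2}\right)} \, ds = - \frac{\pi}{4 a}.$$

Differentiating under the integral sign with respect to $a$,
$$\frac{dJ}{da} = \int_{0}^{\infty} \frac{a}{\left(a^{2} + s^{2}\right)^{2}} \, ds = \frac{\pi}{4 a^{2}},$$
so $\int_{0}^{\infty} - \frac{1}{2 \left(a^{2} + s^{2}\right)^{2}} \, ds = - \frac{\pi}{8 a^{3}}$.

Setting $a = \frac{5}{4}$:
$$I = - \frac{8 \pi}{125}.$$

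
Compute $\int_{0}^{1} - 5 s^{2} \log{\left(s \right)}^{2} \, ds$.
$- \frac{10}{27}$

Consider the simpler parametrised integral
$$J(a) = \int_{0}^{1} - 5 s^{a} \, ds = - \frac{5}{a + 1}.$$

Differentiating under the integral sign brings down a factor of $\ln s$:
$$\frac{dJ}{da} = \int_{0}^{1} - 5 s^{a} \log{\left(s \right)} \, ds = \frac{5}{\left(a + 1\right)^{2}}.$$

Repeating twice in total — each differentiation brings down another $\ln s$ — gives
$$\frac{d^{2}J}{da^{2}} = \int_{0}^{1} - 5 s^{a} \log{\left(s \right)}^{2} \, ds = - \frac{10}{\left(a + 1\right)^{3}},$$
and the integrand here is exactly the target integrand, so $I = - \frac{10}{\left(a + 1\right)^{3}}$.

Setting $a = 2$:
$$I = - \frac{10}{27}.$$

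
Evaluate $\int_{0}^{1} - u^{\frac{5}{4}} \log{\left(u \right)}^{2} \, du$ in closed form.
$- \frac{128}{729}$

Consider the simpler parametrised integral
$$J(a) = \int_{0}^{1} - u^{a} \, du = - \frac{1}{a + 1}.$$

Differentiating under the integral sign brings down a factor of $\ln u$:
$$\frac{dJ}{da} = \int_{0}^{1} - u^{a} \log{\left(u \right)} \, du = \frac{1}{\left(a + 1\right)^{2}}.$$

Repeating twice in total — each differentiation brings down another $\ln u$ — gives
$$\frac{d^{2}J}{da^{2}} = \int_{0}^{1} - u^{a} \log{\left(u \right)}^{2} \, du = - \frac{2}{\left(a + 1\right)^{3}},$$
and the integrand here is exactly the target integrand, so $I = - \frac{2}{\left(a + 1\right)^{3}}$.

Setting $a = \frac{5}{4}$:
$$I = - \frac{128}{729}.$$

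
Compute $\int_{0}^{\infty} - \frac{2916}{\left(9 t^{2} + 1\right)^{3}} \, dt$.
$- \frac{729 \pi}{4}$

Recall the elementary integral
$$J(a) = \int_{0}^{\infty} - \frac{4}{a^{2} + t^{2}} \, dt = - \frac{2 \pi}{a}.$$

Differentiating under the integral sign with respect to $a$,
$$\frac{dJ}{da} = \int_{0}^{\infty} \frac{8 a}{\left(a^{2} + t^{2}\right)^{2}} \, dt = \frac{2 \pi}{a^{2}},$$
so $\int_{0}^{\infty} - \frac{4}{\left(a^{2} + t^{2}\right)^{2}} \, dt = - \frac{\pi}{a^{3}}$.

Repeating — each differentiation of $1/(t^2+a^2)^j$ produces $-2ja/(t^2+a^2)^{j+1}$ — and dividing through by $-2ja$ at each step yields, after $2$ differentiations in total,
$$\int_{0}^{\infty} - \frac{4}{\left(a^{2} + t^{2}\right)^{3}} \, dt = - \frac{3 \pi}{4 a^{5}}.$$

Setting $a = \frac{1}{3}$:
$$I = - \frac{729 \pi}{4}.$$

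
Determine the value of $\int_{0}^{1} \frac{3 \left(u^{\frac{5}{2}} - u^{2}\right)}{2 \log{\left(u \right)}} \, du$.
$- \log{\left(\frac{6 \sqrt{42}}{49} \right)}$

Introduce a parameter $a$ in the exponent: let $I(a) = \int_{0}^{1} \frac{3 \left(u^{\frac{5}{2}} - u^{a}\right)}{2 \log{\left(u \right)}} \, du$.

Since $\dfrac{\partial}{\partial a}\,u^{a} = u^{a} \ln u$, the $\ln u$ in the denominator cancels and
$$\frac{dI}{da} = \int_{0}^{1} - \frac{3}{2} u^{a} \, du = - \frac{3}{2} \left[\frac{u^{a+1}}{a+1}\right]_0^1 = - \frac{3}{2 a + 2}.$$

Integrating with respect to $a$ gives $I(a) = - \log{\left(\frac{2 \sqrt{14} \left(a + 1\right)^{\frac{3}{2}}}{49} \right)} + C$.

At $a = \frac{5}{2}$ the integrand is identically $0$, so $I(\frac{5}{2}) = 0$. The closed form gives $0$, hence $C = 0$.

Setting $a = 2$:
$$I = - \log{\left(\frac{6 \sqrt{42}}{49} \right)}.$$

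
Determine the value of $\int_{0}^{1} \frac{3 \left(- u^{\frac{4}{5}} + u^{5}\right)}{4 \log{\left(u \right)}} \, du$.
$\log{\left(\frac{10^{\frac{3}{4}} \sqrt[4]{3}}{3} \right)}$

Introduce a parameter $a$ in the exponent: let $I(a) = \int_{0}^{1} \frac{3 \left(u^{5} - u^{a}\right)}{4 \log{\left(u \right)}} \, du$.

Since $\dfrac{\partial}{\partial a}\,u^{a} = u^{a} \ln u$, the $\ln u$ in the denominator cancels and
$$\frac{dI}{da} = \int_{0}^{1} - \frac{3}{4} u^{a} \, du = - \frac{3}{4} \left[\frac{u^{a+1}}{a+1}\right]_0^1 = - \frac{3}{4 a + 4}.$$

Integrating with respect to $a$ gives $I(a) = - \frac{3 \log{\left(a + 1 \right)}}{4} + \frac{3 \log{\left(6 \right)}}{4} + C$.

At $a = 5$ the integrand is identically $0$, so $I(5) = 0$. The closed form gives $0$, hence $C = 0$.

Setting $a = \frac{4}{5}$:
$$I = \log{\left(\frac{10^{\frac{3}{4}} \sqrt[4]{3}}{3} \right)}.$$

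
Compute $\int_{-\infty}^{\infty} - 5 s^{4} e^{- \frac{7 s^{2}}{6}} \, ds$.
$- \frac{135 \sqrt{42} \sqrt{\pi}}{343}$

Consider the simpler parametrised integral
$$J(a) = \int_{-\infty}^{\infty} - 5 e^{- a s^{2}} \, ds = - \frac{5 \sqrt{\pi}}{\sqrt{a}}.$$

Differentiating under the integral sign brings down a factor of $(-s^2)$:
$$\frac{dJ}{da} = \int_{-\infty}^{\infty} 5 s^{2} e^{- a s^{2}} \, ds = \frac{5 \sqrt{\pi}}{2 a^{\frac{3}{2}}}.$$

Repeating twice in total — each differentiation brings down another $(-s^2)$ — gives
$$\frac{d^{2}J}{da^{2}} = \int_{-\infty}^{\infty} - 5 s^{4} e^{- a s^{2}} \, ds = - \frac{15 \sqrt{\pi}}{4 a^{\frac{5}{2}}},$$
and the integrand here is exactly the target integrand, so $I = - \frac{15 \sqrt{\pi}}{4 a^{\frac{5}{2}}}$.

Setting $a = \frac{7}{6}$:
$$I = - \frac{135 \sqrt{42} \sqrt{\pi}}{343}.$$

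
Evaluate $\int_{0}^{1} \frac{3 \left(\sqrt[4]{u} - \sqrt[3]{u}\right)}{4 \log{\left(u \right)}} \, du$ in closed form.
$\log{\left(\frac{15^{\frac{3}{4}}}{8} \right)}$

Replace the exponent $\frac{1}{4}$ by a parameter $a$: let $I(a) = \int_{0}^{1} \frac{3 \left(- \sqrt[3]{u} + u^{a}\right)}{4 \log{\left(u \right)}} \, du$.

Since $\dfrac{\partial}{\partial a}\,u^{a} = u^{a} \ln u$, the $\ln u$ in the denominator cancels and
$$\frac{dI}{da} = \int_{0}^{1} \frac{3}{4} u^{a} \, du = \frac{3}{4} \left[\frac{u^{a+1}}{a+1}\right]_0^1 = \frac{3}{4 \left(a + 1\right)}.$$

Integrating with respect to $a$ gives $I(a) = \log{\left(\frac{\sqrt{2} \cdot 3^{\frac{3}{4}} \left(a + 1\right)^{\frac{3}{4}}}{4} \right)} + C$.

At $a = \frac{1}{3}$ the integrand is identically $0$, so $I(\frac{1}{3}) = 0$. The closed form gives $0$, hence $C = 0$.

Setting $a = \frac{1}{4}$:
$$I = \log{\left(\frac{15^{\frac{3}{4}}}{8} \right)}.$$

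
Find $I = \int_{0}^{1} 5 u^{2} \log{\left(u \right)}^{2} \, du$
$\frac{10}{27}$

Consider the simpler parametrised integral
$$J(a) = \int_{0}^{1} 5 u^{a} \, du = \frac{5}{a + 1}.$$

Differentiating under the integral sign brings down a factor of $\ln u$:
$$\frac{dJ}{da} = \int_{0}^{1} 5 u^{a} \log{\left(u \right)} \, du = - \frac{5}{\left(a + 1\right)^{2}}.$$

Repeating twice in total — each differentiation brings down another $\ln u$ — gives
$$\frac{d^{2}J}{da^{2}} = \int_{0}^{1} 5 u^{a} \log{\left(u \right)}^{2} \, du = \frac{10}{\left(a + 1\right)^{3}},$$
and the integrand here is exactly the target integrand, so $I = \frac{10}{\left(a + 1\right)^{3}}$.

Setting $a = 2$:
$$I = \frac{10}{27}.$$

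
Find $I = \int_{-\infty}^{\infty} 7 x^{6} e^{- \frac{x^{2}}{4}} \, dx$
$1680 \sqrt{\pi}$

Start from the elementary integral
$$J(a) = \int_{-\infty}^{\infty} 7 e^{- a x^{2}} \, dx = \frac{7 \sqrt{\pi}}{\sqrt{a}}.$$

Differentiating under the integral sign brings down a factor of $(-x^2)$:
$$\frac{dJ}{da} = \int_{-\infty}^{\infty} - 7 x^{2} e^{- a x^{2}} \, dx = - \frac{7 \sqrt{\pi}}{2 a^{\frac{3}{2}}}.$$

Repeating $3$ times in total — each differentiation brings down another $(-x^2)$ — gives
$$\frac{d^{3}J}{da^{3}} = \int_{-\infty}^{\infty} - 7 x^{6} e^{- a x^{2}} \, dx = - \frac{105 \sqrt{\pi}}{8 a^{\frac{7}{2}}},$$
and the integrand here is $(-1)^{3}$ times the target integrand, so $I = (-1)^{3}\,\frac{d^{3}J}{da^{3}} = \frac{105 \sqrt{\pi}}{8 a^{\frac{7}{2}}}$.

Setting $a = \frac{1}{4}$:
$$I = 1680 \sqrt{\pi}.$$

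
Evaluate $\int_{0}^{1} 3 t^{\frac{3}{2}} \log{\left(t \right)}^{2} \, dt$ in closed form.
$\frac{48}{125}$

Begin with the known integral
$$J(a) = \int_{0}^{1} 3 t^{a} \, dt = \frac{3}{a + 1}.$$

Differentiating under the integral sign brings down a factor of $\ln t$:
$$\frac{dJ}{da} = \int_{0}^{1} 3 t^{a} \log{\left(t \right)} \, dt = - \frac{3}{\left(a + 1\right)^{2}}.$$

Repeating twice in total — each differentiation brings down another $\ln t$ — gives
$$\frac{d^{2}J}{da^{2}} = \int_{0}^{1} 3 t^{a} \log{\left(t \right)}^{2} \, dt = \frac{6}{\left(a + 1\right)^{3}},$$
and the integrand here is exactly the target integrand, so $I = \frac{6}{\left(a + 1\right)^{3}}$.

Setting $a = \frac{3}{2}$:
$$I = \frac{48}{125}.$$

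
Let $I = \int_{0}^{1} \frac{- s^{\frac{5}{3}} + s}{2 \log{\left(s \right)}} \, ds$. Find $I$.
$- \log{\left(2 \right)} + \frac{\log{\left(3 \right)}}{2}$

Introduce a parameter $a$ in the exponent: let $I(a) = \int_{0}^{1} \frac{- s^{\frac{5}{3}} + s^{a}}{2 \log{\left(s \right)}} \, ds$.

Since $\dfrac{\partial}{\partial a}\,s^{a} = s^{a} \ln s$, the $\ln s$ in the denominator cancels and
$$\frac{dI}{da} = \int_{0}^{1} \frac{1}{2} s^{a} \, ds = \frac{1}{2} \left[\frac{s^{a+1}}{a+1}\right]_0^1 = \frac{1}{2 \left(a + 1\right)}.$$

Integrating with respect to $a$ gives $I(a) = \log{\left(\frac{\sqrt{6} \sqrt{a + 1}}{4} \right)} + C$.

At $a = \frac{5}{3}$ the integrand is identically $0$, so $I(\frac{5}{3}) = 0$. The closed form gives $0$, hence $C = 0$.

Setting $a = 1$:
$$I = - \log{\left(2 \right)} + \frac{\log{\left(3 \right)}}{2}.$$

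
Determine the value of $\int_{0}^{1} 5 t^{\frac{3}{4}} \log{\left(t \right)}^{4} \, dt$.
$\frac{122880}{16807}$

Consider the simpler parametrised integral
$$J(a) = \int_{0}^{1} 5 t^{a} \, dt = \frac{5}{a + 1}.$$

Differentiating under the integral sign brings down a factor of $\ln t$:
$$\frac{dJ}{da} = \int_{0}^{1} 5 t^{a} \log{\left(t \right)} \, dt = - \frac{5}{\left(a + 1\right)^{2}}.$$

Repeating $4$ times in total — each differentiation brings down another $\ln t$ — gives
$$\frac{d^{4}J}{da^{4}} = \int_{0}^{1} 5 t^{a} \log{\left(t \right)}^{4} \, dt = \frac{120}{\left(a + 1\right)^{5}},$$
and the integrand here is exactly the target integrand, so $I = \frac{120}{\left(a + 1\right)^{5}}$.

Setting $a = \frac{3}{4}$:
$$I = \frac{122880}{16807}.$$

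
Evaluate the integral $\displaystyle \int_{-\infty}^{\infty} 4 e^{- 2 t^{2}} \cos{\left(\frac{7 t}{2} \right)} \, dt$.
$\frac{2 \sqrt{2} \sqrt{\pi}}{e^{\frac{49}{32}}}$

Define $I(b) = \int_{-\infty}^{\infty} 4 e^{- 2 t^{2}} \cos{\left(b t \right)} \, dt$.

Differentiating under the integral sign,
$$I'(b) = \int_{-\infty}^{\infty} - 4 t e^{- 2 t^{2}} \sin{\left(b t \right)} \, dt.$$

Integrate $\int_{-\infty}^{\infty} t \sin(b t)\, e^{- 2 t^{2}}\, dt$ by parts with $u = \sin(b t)$ and $dv = t\, e^{- 2 t^{2}}\, dt$, giving $v = - \frac{e^{- 2 t^{2}}}{4}$. The boundary term vanishes and
$$\int_{-\infty}^{\infty} t \sin(b t)\, e^{- 2 t^{2}}\, dt = \frac{b}{4} \int_{-\infty}^{\infty} \cos(b t)\, e^{- 2 t^{2}}\, dt,$$
so $I'(b) = - \frac{b}{4}\, I(b)$.

This is a separable first-order ODE; solving with the initial condition $I(0) = \int_{-\infty}^{\infty} 4 e^{- 2 t^{2}}\,dt = 2 \sqrt{2} \sqrt{\pi}$ gives
$$I(b) = 2 \sqrt{2} \sqrt{\pi} e^{- \frac{b^{2}}{8}}.$$

Setting $b = \frac{7}{2}$:
$$I = \frac{2 \sqrt{2} \sqrt{\pi}}{e^{\frac{49}{32}}}.$$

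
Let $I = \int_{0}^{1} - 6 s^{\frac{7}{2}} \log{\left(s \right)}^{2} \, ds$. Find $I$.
$- \frac{32}{243}$

Start from the elementary integral
$$J(a) = \int_{0}^{1} - 6 s^{a} \, ds = - \frac{6}{a + 1}.$$

Differentiating under the integral sign brings down a factor of $\ln s$:
$$\frac{dJ}{da} = \int_{0}^{1} - 6 s^{a} \log{\left(s \right)} \, ds = \frac{6}{\left(a + 1\right)^{2}}.$$

Repeating twice in total — each differentiation brings down another $\ln s$ — gives
$$\frac{d^{2}J}{da^{2}} = \int_{0}^{1} - 6 s^{a} \log{\left(s \right)}^{2} \, ds = - \frac{12}{\left(a + 1\right)^{3}},$$
and the integrand here is exactly the target integrand, so $I = - \frac{12}{\left(a + 1\right)^{3}}$.

Setting $a = \frac{7}{2}$:
$$I = - \frac{32}{243}.$$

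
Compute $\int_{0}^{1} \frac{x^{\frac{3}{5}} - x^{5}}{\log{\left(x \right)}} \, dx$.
$- \log{\left(\frac{15}{4} \right)}$

Introduce a parameter $a$ in the exponent: let $I(a) = \int_{0}^{1} \frac{x^{\frac{3}{5}} - x^{a}}{\log{\left(x \right)}} \, dx$.

Since $\dfrac{\partial}{\partial a}\,x^{a} = x^{a} \ln x$, the $\ln x$ in the denominator cancels and
$$\frac{dI}{da} = \int_{0}^{1} -1 x^{a} \, dx = -1 \left[\frac{x^{a+1}}{a+1}\right]_0^1 = - \frac{1}{a + 1}.$$

Integrating with respect to $a$ gives $I(a) = - \log{\left(\frac{5 a}{8} + \frac{5}{8} \right)} + C$.

At $a = \frac{3}{5}$ the integrand is identically $0$, so $I(\frac{3}{5}) = 0$. The closed form gives $0$, hence $C = 0$.

Setting $a = 5$:
$$I = - \log{\left(\frac{15}{4} \right)}.$$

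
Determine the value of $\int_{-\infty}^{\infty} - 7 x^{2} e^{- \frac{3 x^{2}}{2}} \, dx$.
$- \frac{7 \sqrt{6} \sqrt{\pi}}{9}$

Consider the simpler parametrised integral
$$J(a) = \int_{-\infty}^{\infty} - 7 e^{- a x^{2}} \, dx = - \frac{7 \sqrt{\pi}}{\sqrt{a}}.$$

Differentiating under the integral sign brings down a factor of $(-x^2)$:
$$\frac{dJ}{da} = \int_{-\infty}^{\infty} 7 x^{2} e^{- a x^{2}} \, dx = \frac{7 \sqrt{\pi}}{2 a^{\frac{3}{2}}}.$$

The integral on the left is $-I$, so $I = - \frac{7 \sqrt{\pi}}{2 a^{\frac{3}{2}}}$.

Setting $a = \frac{3}{2}$:
$$I = - \frac{7 \sqrt{6} \sqrt{\pi}}{9}.$$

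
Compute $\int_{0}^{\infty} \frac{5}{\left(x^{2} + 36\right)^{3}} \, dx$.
$\frac{5 \pi}{41472}$

Begin with the known result
$$J(a) = \int_{0}^{\infty} \frac{5}{a^{2} + x^{2}} \, dx = \frac{5 \pi}{2 a}.$$

Differentiating under the integral sign with respect to $a$,
$$\frac{dJ}{da} = \int_{0}^{\infty} - \frac{10 a}{\left(a^{2} + x^{2}\right)^{2}} \, dx = - \frac{5 \pi}{2 a^{2}},$$
so $\int_{0}^{\infty} \frac{5}{\left(a^{2} + x^{2}\right)^{2}} \, dx = \frac{5 \pi}{4 a^{3}}$.

Repeating — each differentiation of $1/(x^2+a^2)^j$ produces $-2ja/(x^2+a^2)^{j+1}$ — and dividing through by $-2ja$ at each step yields, after $2$ differentiations in total,
$$\int_{0}^{\infty} \frac{5}{\left(a^{2} + x^{2}\right)^{3}} \, dx = \frac{15 \pi}{16 a^{5}}.$$

Setting $a = 6$:
$$I = \frac{5 \pi}{41472}.$$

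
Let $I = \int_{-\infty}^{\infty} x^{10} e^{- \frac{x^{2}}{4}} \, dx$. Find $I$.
$60480 \sqrt{\pi}$

Consider the simpler parametrised integral
$$J(a) = \int_{-\infty}^{\infty} e^{- a x^{2}} \, dx = \frac{\sqrt{\pi}}{\sqrt{a}}.$$

Differentiating under the integral sign brings down a factor of $(-x^2)$:
$$\frac{dJ}{da} = \int_{-\infty}^{\infty} - x^{2} e^{- a x^{2}} \, dx = - \frac{\sqrt{\pi}}{2 a^{\frac{3}{2}}}.$$

Repeating $5$ times in total — each differentiation brings down another $(-x^2)$ — gives
$$\frac{d^{5}J}{da^{5}} = \int_{-\infty}^{\infty} - x^{10} e^{- a x^{2}} \, dx = - \frac{945 \sqrt{\pi}}{32 a^{\frac{11}{2}}},$$
and the integrand here is $(-1)^{5}$ times the target integrand, so $I = (-1)^{5}\,\frac{d^{5}J}{da^{5}} = \frac{945 \sqrt{\pi}}{32 a^{\frac{11}{2}}}$.

Setting $a = \frac{1}{4}$:
$$I = 60480 \sqrt{\pi}.$$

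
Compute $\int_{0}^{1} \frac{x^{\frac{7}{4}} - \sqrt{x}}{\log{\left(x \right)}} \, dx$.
$- \log{\left(6 \right)} + \log{\left(11 \right)}$

Consider the one-parameter family: let $I(a) = \int_{0}^{1} \frac{x^{\frac{7}{4}} - x^{a}}{\log{\left(x \right)}} \, dx$.

Since $\dfrac{\partial}{\partial a}\,x^{a} = x^{a} \ln x$, the $\ln x$ in the denominator cancels and
$$\frac{dI}{da} = \int_{0}^{1} -1 x^{a} \, dx = -1 \left[\frac{x^{a+1}}{a+1}\right]_0^1 = - \frac{1}{a + 1}.$$

Integrating with respect to $a$ gives $I(a) = - \log{\left(\frac{4 a}{11} + \frac{4}{11} \right)} + C$.

At $a = \frac{7}{4}$ the integrand is identically $0$, so $I(\frac{7}{4}) = 0$. The closed form gives $0$, hence $C = 0$.

Setting $a = \frac{1}{2}$:
$$I = - \log{\left(6 \right)} + \log{\left(11 \right)}.$$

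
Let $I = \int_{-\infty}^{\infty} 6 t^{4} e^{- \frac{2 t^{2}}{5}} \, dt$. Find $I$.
$\frac{225 \sqrt{10} \sqrt{\pi}}{16}$

Begin with the known integral
$$J(a) = \int_{-\infty}^{\infty} 6 e^{- a t^{2}} \, dt = \frac{6 \sqrt{\pi}}{\sqrt{a}}.$$

Differentiating under the integral sign brings down a factor of $(-t^2)$:
$$\frac{dJ}{da} = \int_{-\infty}^{\infty} - 6 t^{2} e^{- a t^{2}} \, dt = - \frac{3 \sqrt{\pi}}{a^{\frac{3}{2}}}.$$

Repeating twice in total — each differentiation brings down another $(-t^2)$ — gives
$$\frac{d^{2}J}{da^{2}} = \int_{-\infty}^{\infty} 6 t^{4} e^{- a t^{2}} \, dt = \frac{9 \sqrt{\pi}}{2 a^{\frac{5}{2}}},$$
and the integrand here is exactly the target integrand, so $I = \frac{9 \sqrt{\pi}}{2 a^{\frac{5}{2}}}$.

Setting $a = \frac{2}{5}$:
$$I = \frac{225 \sqrt{10} \sqrt{\pi}}{16}.$$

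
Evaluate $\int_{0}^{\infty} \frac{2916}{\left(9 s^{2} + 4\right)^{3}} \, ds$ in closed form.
$\frac{729 \pi}{128}$

Recall the elementary integral
$$J(a) = \int_{0}^{\infty} \frac{4}{a^{2} + s^{2}} \, ds = \frac{2 \pi}{a}.$$

Differentiating under the integral sign with respect to $a$,
$$\frac{dJ}{da} = \int_{0}^{\infty} - \frac{8 a}{\left(a^{2} + s^{2}\right)^{2}} \, ds = - \frac{2 \pi}{a^{2}},$$
so $\int_{0}^{\infty} \frac{4}{\left(a^{2} + s^{2}\right)^{2}} \, ds = \frac{\pi}{a^{3}}$.

Repeating — each differentiation of $1/(s^2+a^2)^j$ produces $-2ja/(s^2+a^2)^{j+1}$ — and dividing through by $-2ja$ at each step yields, after $2$ differentiations in total,
$$\int_{0}^{\infty} \frac{4}{\left(a^{2} + s^{2}\right)^{3}} \, ds = \frac{3 \pi}{4 a^{5}}.$$

Setting $a = \frac{2}{3}$:
$$I = \frac{729 \pi}{128}.$$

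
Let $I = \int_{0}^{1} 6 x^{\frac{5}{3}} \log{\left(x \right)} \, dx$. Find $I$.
$- \frac{27}{32}$

Consider the simpler parametrised integral
$$J(a) = \int_{0}^{1} 6 x^{a} \, dx = \frac{6}{a + 1}.$$

Differentiating under the integral sign brings down a factor of $\ln x$:
$$\frac{dJ}{da} = \int_{0}^{1} 6 x^{a} \log{\left(x \right)} \, dx = - \frac{6}{\left(a + 1\right)^{2}}.$$

The integral on the left is $I$, so $I = - \frac{6}{\left(a + 1\right)^{2}}$.

Setting $a = \frac{5}{3}$:
$$I = - \frac{27}{32}.$$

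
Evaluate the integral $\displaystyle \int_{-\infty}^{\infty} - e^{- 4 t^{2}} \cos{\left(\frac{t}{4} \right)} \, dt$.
$- \frac{\sqrt{\pi}}{2 e^{\frac{1}{256}}}$

Treat the cosine frequency as a parameter and define $I(b) = \int_{-\infty}^{\infty} - e^{- 4 t^{2}} \cos{\left(b t \right)} \, dt$.

Differentiating under the integral sign,
$$I'(b) = \int_{-\infty}^{\infty} t e^{- 4 t^{2}} \sin{\left(b t \right)} \, dt.$$

Integrate $\int_{-\infty}^{\infty} t \sin(b t)\, e^{- 4 t^{2}}\, dt$ by parts with $u = \sin(b t)$ and $dv = t\, e^{- 4 t^{2}}\, dt$, giving $v = - \frac{e^{- 4 t^{2}}}{8}$. The boundary term vanishes and
$$\int_{-\infty}^{\infty} t \sin(b t)\, e^{- 4 t^{2}}\, dt = \frac{b}{8} \int_{-\infty}^{\infty} \cos(b t)\, e^{- 4 t^{2}}\, dt,$$
so $I'(b) = - \frac{b}{8}\, I(b)$.

This is a separable first-order ODE; solving with the initial condition $I(0) = \int_{-\infty}^{\infty} - e^{- 4 t^{2}}\,dt = - \frac{\sqrt{\pi}}{2}$ gives
$$I(b) = - \frac{\sqrt{\pi} e^{- \frac{b^{2}}{16}}}{2}.$$

Setting $b = \frac{1}{4}$:
$$I = - \frac{\sqrt{\pi}}{2 e^{\frac{1}{256}}}.$$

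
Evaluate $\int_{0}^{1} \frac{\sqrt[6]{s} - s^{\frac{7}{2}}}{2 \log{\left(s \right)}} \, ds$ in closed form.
$\log{\left(\frac{\sqrt{21}}{9} \right)}$

Introduce a parameter $a$ in the exponent: let $I(a) = \int_{0}^{1} \frac{- s^{\frac{7}{2}} + s^{a}}{2 \log{\left(s \right)}} \, ds$.

Since $\dfrac{\partial}{\partial a}\,s^{a} = s^{a} \ln s$, the $\ln s$ in the denominator cancels and
$$\frac{dI}{da} = \int_{0}^{1} \frac{1}{2} s^{a} \, ds = \frac{1}{2} \left[\frac{s^{a+1}}{a+1}\right]_0^1 = \frac{1}{2 \left(a + 1\right)}.$$

Integrating with respect to $a$ gives $I(a) = \frac{\log{\left(a + 1 \right)}}{2} - \log{\left(3 \right)} + \frac{\log{\left(2 \right)}}{2} + C$.

At $a = \frac{7}{2}$ the integrand is identically $0$, so $I(\frac{7}{2}) = 0$. The closed form gives $0$, hence $C = 0$.

Setting $a = \frac{1}{6}$:
$$I = \log{\left(\frac{\sqrt{21}}{9} \right)}.$$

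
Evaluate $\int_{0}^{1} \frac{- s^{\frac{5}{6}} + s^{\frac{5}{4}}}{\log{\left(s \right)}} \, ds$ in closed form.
$\log{\left(\frac{27}{22} \right)}$

Replace the exponent $\frac{5}{4}$ by a parameter $a$: let $I(a) = \int_{0}^{1} \frac{- s^{\frac{5}{6}} + s^{a}}{\log{\left(s \right)}} \, ds$.

Since $\dfrac{\partial}{\partial a}\,s^{a} = s^{a} \ln s$, the $\ln s$ in the denominator cancels and
$$\frac{dI}{da} = \int_{0}^{1} s^{a} \, ds = \left[\frac{s^{a+1}}{a+1}\right]_0^1 = \frac{1}{a + 1}.$$

Integrating with respect to $a$ gives $I(a) = \log{\left(\frac{6 a}{11} + \frac{6}{11} \right)} + C$.

At $a = \frac{5}{6}$ the integrand is identically $0$, so $I(\frac{5}{6}) = 0$. The closed form gives $0$, hence $C = 0$.

Setting $a = \frac{5}{4}$:
$$I = \log{\left(\frac{27}{22} \right)}.$$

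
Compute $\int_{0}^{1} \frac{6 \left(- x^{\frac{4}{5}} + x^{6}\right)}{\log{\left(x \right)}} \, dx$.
$\log{\left(\frac{1838265625}{531441} \right)}$

Introduce a parameter $a$ in the exponent: let $I(a) = \int_{0}^{1} \frac{6 \left(x^{6} - x^{a}\right)}{\log{\left(x \right)}} \, dx$.

Since $\dfrac{\partial}{\partial a}\,x^{a} = x^{a} \ln x$, the $\ln x$ in the denominator cancels and
$$\frac{dI}{da} = \int_{0}^{1} -6 x^{a} \, dx = -6 \left[\frac{x^{a+1}}{a+1}\right]_0^1 = - \frac{6}{a + 1}.$$

Integrating with respect to $a$ gives $I(a) = \log{\left(\frac{117649}{\left(a + 1\right)^{6}} \right)} + C$.

At $a = 6$ the integrand is identically $0$, so $I(6) = 0$. The closed form gives $0$, hence $C = 0$.

Setting $a = \frac{4}{5}$:
$$I = \log{\left(\frac{1838265625}{531441} \right)}.$$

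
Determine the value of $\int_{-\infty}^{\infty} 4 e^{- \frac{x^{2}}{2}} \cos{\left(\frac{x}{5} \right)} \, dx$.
$\frac{4 \sqrt{2} \sqrt{\pi}}{e^{\frac{1}{50}}}$

Treat the cosine frequency as a parameter and define $I(b) = \int_{-\infty}^{\infty} 4 e^{- \frac{x^{2}}{2}} \cos{\left(b x \right)} \, dx$.

Differentiating under the integral sign,
$$I'(b) = \int_{-\infty}^{\infty} - 4 x e^{- \frac{x^{2}}{2}} \sin{\left(b x \right)} \, dx.$$

Integrate $\int_{-\infty}^{\infty} x \sin(b x)\, e^{- \frac{x^{2}}{2}}\, dx$ by parts with $u = \sin(b x)$ and $dv = x\, e^{- \frac{x^{2}}{2}}\, dx$, giving $v = - e^{- \frac{x^{2}}{2}}$. The boundary term vanishes and
$$\int_{-\infty}^{\infty} x \sin(b x)\, e^{- \frac{x^{2}}{2}}\, dx = b \int_{-\infty}^{\infty} \cos(b x)\, e^{- \frac{x^{2}}{2}}\, dx,$$
so $I'(b) = - b\, I(b)$.

This is a separable first-order ODE; solving with the initial condition $I(0) = \int_{-\infty}^{\infty} 4 e^{- \frac{x^{2}}{2}}\,dx = 4 \sqrt{2} \sqrt{\pi}$ gives
$$I(b) = 4 \sqrt{2} \sqrt{\pi} e^{- \frac{b^{2}}{2}}.$$

Setting $b = \frac{1}{5}$:
$$I = \frac{4 \sqrt{2} \sqrt{\pi}}{e^{\frac{1}{50}}}.$$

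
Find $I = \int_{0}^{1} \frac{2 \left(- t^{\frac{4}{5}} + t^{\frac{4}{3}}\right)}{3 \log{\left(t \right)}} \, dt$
$\log{\left(\frac{35^{\frac{2}{3}}}{9} \right)}$

Introduce a parameter $a$ in the exponent: let $I(a) = \int_{0}^{1} \frac{2 \left(- t^{\frac{4}{5}} + t^{a}\right)}{3 \log{\left(t \right)}} \, dt$.

Since $\dfrac{\partial}{\partial a}\,t^{a} = t^{a} \ln t$, the $\ln t$ in the denominator cancels and
$$\frac{dI}{da} = \int_{0}^{1} \frac{2}{3} t^{a} \, dt = \frac{2}{3} \left[\frac{t^{a+1}}{a+1}\right]_0^1 = \frac{2}{3 \left(a + 1\right)}.$$

Integrating with respect to $a$ gives $I(a) = \log{\left(\frac{15^{\frac{2}{3}} \left(a + 1\right)^{\frac{2}{3}}}{9} \right)} + C$.

At $a = \frac{4}{5}$ the integrand is identically $0$, so $I(\frac{4}{5}) = 0$. The closed form gives $0$, hence $C = 0$.

Setting $a = \frac{4}{3}$:
$$I = \log{\left(\frac{35^{\frac{2}{3}}}{9} \right)}.$$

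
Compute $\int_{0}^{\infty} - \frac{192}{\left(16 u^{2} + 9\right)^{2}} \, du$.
$- \frac{4 \pi}{9}$

Begin with the known result
$$J(a) = \int_{0}^{\infty} - \frac{3}{4 \left(a^{2} + u^{2}\right)} \, du = - \frac{3 \pi}{8 a}.$$

Differentiating under the integral sign with respect to $a$,
$$\frac{dJ}{da} = \int_{0}^{\infty} \frac{3 a}{2 \left(a^{2} + u^{2}\right)^{2}} \, du = \frac{3 \pi}{8 a^{2}},$$
so $\int_{0}^{\infty} - \frac{3}{4 \left(a^{2} + u^{2}\right)^{2}} \, du = - \frac{3 \pi}{16 a^{3}}$.

Setting $a = \frac{3}{4}$:
$$I = - \frac{4 \pi}{9}.$$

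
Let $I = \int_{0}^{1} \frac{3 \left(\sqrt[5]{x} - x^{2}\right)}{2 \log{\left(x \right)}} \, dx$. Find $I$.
$- \log{\left(\frac{5 \sqrt{10}}{4} \right)}$

Introduce a parameter $a$ in the exponent: let $I(a) = \int_{0}^{1} \frac{3 \left(\sqrt[5]{x} - x^{a}\right)}{2 \log{\left(x \right)}} \, dx$.

Since $\dfrac{\partial}{\partial a}\,x^{a} = x^{a} \ln x$, the $\ln x$ in the denominator cancels and
$$\frac{dI}{da} = \int_{0}^{1} - \frac{3}{2} x^{a} \, dx = - \frac{3}{2} \left[\frac{x^{a+1}}{a+1}\right]_0^1 = - \frac{3}{2 a + 2}.$$

Integrating with respect to $a$ gives $I(a) = - \log{\left(\frac{5 \sqrt{30} \left(a + 1\right)^{\frac{3}{2}}}{36} \right)} + C$.

At $a = \frac{1}{5}$ the integrand is identically $0$, so $I(\frac{1}{5}) = 0$. The closed form gives $0$, hence $C = 0$.

Setting $a = 2$:
$$I = - \log{\left(\frac{5 \sqrt{10}}{4} \right)}.$$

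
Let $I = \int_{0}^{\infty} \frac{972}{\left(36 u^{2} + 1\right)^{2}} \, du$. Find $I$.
$\frac{81 \pi}{2}$

Begin with the known result
$$J(a) = \int_{0}^{\infty} \frac{3}{4 \left(a^{2} + u^{2}\right)} \, du = \frac{3 \pi}{8 a}.$$

Differentiating under the integral sign with respect to $a$,
$$\frac{dJ}{da} = \int_{0}^{\infty} - \frac{3 a}{2 \left(a^{2} + u^{2}\right)^{2}} \, du = - \frac{3 \pi}{8 a^{2}},$$
so $\int_{0}^{\infty} \frac{3}{4 \left(a^{2} + u^{2}\right)^{2}} \, du = \frac{3 \pi}{16 a^{3}}$.

Setting $a = \frac{1}{6}$:
$$I = \frac{81 \pi}{2}.$$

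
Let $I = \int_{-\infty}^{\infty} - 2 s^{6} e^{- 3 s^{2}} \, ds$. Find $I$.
$- \frac{5 \sqrt{3} \sqrt{\pi}}{108}$

Consider the simpler parametrised integral
$$J(a) = \int_{-\infty}^{\infty} - 2 e^{- a s^{2}} \, ds = - \frac{2 \sqrt{\pi}}{\sqrt{a}}.$$

Differentiating under the integral sign brings down a factor of $(-s^2)$:
$$\frac{dJ}{da} = \int_{-\infty}^{\infty} 2 s^{2} e^{- a s^{2}} \, ds = \frac{\sqrt{\pi}}{a^{\frac{3}{2}}}.$$

Repeating $3$ times in total — each differentiation brings down another $(-s^2)$ — gives
$$\frac{d^{3}J}{da^{3}} = \int_{-\infty}^{\infty} 2 s^{6} e^{- a s^{2}} \, ds = \frac{15 \sqrt{\pi}}{4 a^{\frac{7}{2}}},$$
and the integrand here is $(-1)^{3}$ times the target integrand, so $I = (-1)^{3}\,\frac{d^{3}J}{da^{3}} = - \frac{15 \sqrt{\pi}}{4 a^{\frac{7}{2}}}$.

Setting $a = 3$:
$$I = - \frac{5 \sqrt{3} \sqrt{\pi}}{108}.$$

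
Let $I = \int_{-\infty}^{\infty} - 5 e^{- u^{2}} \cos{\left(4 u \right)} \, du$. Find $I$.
$- \frac{5 \sqrt{\pi}}{e^{4}}$

Treat the cosine frequency as a parameter and define $I(b) = \int_{-\infty}^{\infty} - 5 e^{- u^{2}} \cos{\left(b u \right)} \, du$.

Differentiating under the integral sign,
$$I'(b) = \int_{-\infty}^{\infty} 5 u e^{- u^{2}} \sin{\left(b u \right)} \, du.$$

Integrate $\int_{-\infty}^{\infty} u \sin(b u)\, e^{- u^{2}}\, du$ by parts with $w = \sin(b u)$ and $dv = u\, e^{- u^{2}}\, du$, giving $v = - \frac{e^{- u^{2}}}{2}$. The boundary term vanishes and
$$\int_{-\infty}^{\infty} u \sin(b u)\, e^{- u^{2}}\, du = \frac{b}{2} \int_{-\infty}^{\infty} \cos(b u)\, e^{- u^{2}}\, du,$$
so $I'(b) = - \frac{b}{2}\, I(b)$.

This is a separable first-order ODE; solving with the initial condition $I(0) = \int_{-\infty}^{\infty} - 5 e^{- u^{2}}\,du = - 5 \sqrt{\pi}$ gives
$$I(b) = - 5 \sqrt{\pi} e^{- \frac{b^{2}}{4}}.$$

Setting $b = 4$:
$$I = - \frac{5 \sqrt{\pi}}{e^{4}}.$$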